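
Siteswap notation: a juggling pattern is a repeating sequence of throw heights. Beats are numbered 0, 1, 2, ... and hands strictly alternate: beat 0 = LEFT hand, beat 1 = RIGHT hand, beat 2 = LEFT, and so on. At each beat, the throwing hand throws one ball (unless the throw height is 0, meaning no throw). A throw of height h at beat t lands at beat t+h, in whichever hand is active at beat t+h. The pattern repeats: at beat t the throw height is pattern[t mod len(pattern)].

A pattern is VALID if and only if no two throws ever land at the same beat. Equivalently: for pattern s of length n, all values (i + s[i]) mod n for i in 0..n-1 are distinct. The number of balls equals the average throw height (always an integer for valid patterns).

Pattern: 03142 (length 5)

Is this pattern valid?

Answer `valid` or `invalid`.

Answer: valid

Derivation:
i=0: (i + s[i]) mod n = (0 + 0) mod 5 = 0
i=1: (i + s[i]) mod n = (1 + 3) mod 5 = 4
i=2: (i + s[i]) mod n = (2 + 1) mod 5 = 3
i=3: (i + s[i]) mod n = (3 + 4) mod 5 = 2
i=4: (i + s[i]) mod n = (4 + 2) mod 5 = 1
Residues: [0, 4, 3, 2, 1], distinct: True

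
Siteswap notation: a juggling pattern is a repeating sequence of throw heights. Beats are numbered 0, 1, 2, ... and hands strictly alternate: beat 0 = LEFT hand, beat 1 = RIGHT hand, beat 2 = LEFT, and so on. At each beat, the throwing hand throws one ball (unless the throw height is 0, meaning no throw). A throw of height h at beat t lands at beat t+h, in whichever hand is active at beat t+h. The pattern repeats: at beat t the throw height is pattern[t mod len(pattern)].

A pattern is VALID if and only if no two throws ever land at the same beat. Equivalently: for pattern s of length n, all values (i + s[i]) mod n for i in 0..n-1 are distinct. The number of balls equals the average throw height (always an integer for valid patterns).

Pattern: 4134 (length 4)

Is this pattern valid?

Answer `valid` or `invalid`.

i=0: (i + s[i]) mod n = (0 + 4) mod 4 = 0
i=1: (i + s[i]) mod n = (1 + 1) mod 4 = 2
i=2: (i + s[i]) mod n = (2 + 3) mod 4 = 1
i=3: (i + s[i]) mod n = (3 + 4) mod 4 = 3
Residues: [0, 2, 1, 3], distinct: True

Answer: valid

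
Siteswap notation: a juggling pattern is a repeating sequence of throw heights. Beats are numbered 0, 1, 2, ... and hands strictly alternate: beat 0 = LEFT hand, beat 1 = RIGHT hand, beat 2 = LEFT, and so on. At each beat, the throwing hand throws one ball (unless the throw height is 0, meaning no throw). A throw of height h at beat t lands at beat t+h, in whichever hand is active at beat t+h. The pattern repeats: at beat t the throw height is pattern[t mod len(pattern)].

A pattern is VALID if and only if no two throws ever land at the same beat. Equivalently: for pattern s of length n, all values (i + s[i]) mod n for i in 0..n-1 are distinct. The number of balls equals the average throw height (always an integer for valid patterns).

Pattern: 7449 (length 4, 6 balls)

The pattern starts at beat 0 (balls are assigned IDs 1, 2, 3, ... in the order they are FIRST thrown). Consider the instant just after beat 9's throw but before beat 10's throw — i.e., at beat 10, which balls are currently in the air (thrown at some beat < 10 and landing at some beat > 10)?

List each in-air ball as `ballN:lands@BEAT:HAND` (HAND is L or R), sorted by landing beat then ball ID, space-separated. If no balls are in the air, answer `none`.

Beat 0 (L): throw ball1 h=7 -> lands@7:R; in-air after throw: [b1@7:R]
Beat 1 (R): throw ball2 h=4 -> lands@5:R; in-air after throw: [b2@5:R b1@7:R]
Beat 2 (L): throw ball3 h=4 -> lands@6:L; in-air after throw: [b2@5:R b3@6:L b1@7:R]
Beat 3 (R): throw ball4 h=9 -> lands@12:L; in-air after throw: [b2@5:R b3@6:L b1@7:R b4@12:L]
Beat 4 (L): throw ball5 h=7 -> lands@11:R; in-air after throw: [b2@5:R b3@6:L b1@7:R b5@11:R b4@12:L]
Beat 5 (R): throw ball2 h=4 -> lands@9:R; in-air after throw: [b3@6:L b1@7:R b2@9:R b5@11:R b4@12:L]
Beat 6 (L): throw ball3 h=4 -> lands@10:L; in-air after throw: [b1@7:R b2@9:R b3@10:L b5@11:R b4@12:L]
Beat 7 (R): throw ball1 h=9 -> lands@16:L; in-air after throw: [b2@9:R b3@10:L b5@11:R b4@12:L b1@16:L]
Beat 8 (L): throw ball6 h=7 -> lands@15:R; in-air after throw: [b2@9:R b3@10:L b5@11:R b4@12:L b6@15:R b1@16:L]
Beat 9 (R): throw ball2 h=4 -> lands@13:R; in-air after throw: [b3@10:L b5@11:R b4@12:L b2@13:R b6@15:R b1@16:L]
Beat 10 (L): throw ball3 h=4 -> lands@14:L; in-air after throw: [b5@11:R b4@12:L b2@13:R b3@14:L b6@15:R b1@16:L]

Answer: ball5:lands@11:R ball4:lands@12:L ball2:lands@13:R ball6:lands@15:R ball1:lands@16:L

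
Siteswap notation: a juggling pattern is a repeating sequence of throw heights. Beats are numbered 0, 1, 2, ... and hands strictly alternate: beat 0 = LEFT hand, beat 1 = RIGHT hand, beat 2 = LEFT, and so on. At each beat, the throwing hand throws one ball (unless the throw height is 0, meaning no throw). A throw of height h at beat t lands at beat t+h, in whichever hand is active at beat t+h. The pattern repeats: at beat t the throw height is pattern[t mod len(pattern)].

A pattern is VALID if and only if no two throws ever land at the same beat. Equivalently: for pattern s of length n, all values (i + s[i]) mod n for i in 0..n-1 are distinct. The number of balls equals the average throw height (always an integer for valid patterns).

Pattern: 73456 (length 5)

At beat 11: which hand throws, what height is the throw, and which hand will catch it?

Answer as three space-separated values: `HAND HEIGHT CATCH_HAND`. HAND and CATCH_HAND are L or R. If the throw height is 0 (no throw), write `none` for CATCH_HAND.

Answer: R 3 L

Derivation:
Beat 11: 11 mod 2 = 1, so hand = R
Throw height = pattern[11 mod 5] = pattern[1] = 3
Lands at beat 11+3=14, 14 mod 2 = 0, so catch hand = L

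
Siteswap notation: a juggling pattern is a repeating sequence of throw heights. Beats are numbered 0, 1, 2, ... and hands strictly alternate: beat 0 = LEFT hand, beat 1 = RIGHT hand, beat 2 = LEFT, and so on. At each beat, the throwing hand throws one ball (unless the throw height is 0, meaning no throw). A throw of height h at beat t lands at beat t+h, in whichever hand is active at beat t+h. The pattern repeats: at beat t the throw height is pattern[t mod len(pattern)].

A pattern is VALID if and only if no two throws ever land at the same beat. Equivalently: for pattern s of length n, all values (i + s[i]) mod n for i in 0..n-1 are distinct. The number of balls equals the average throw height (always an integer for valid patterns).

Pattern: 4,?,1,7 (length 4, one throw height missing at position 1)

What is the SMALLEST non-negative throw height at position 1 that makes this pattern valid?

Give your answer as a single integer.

Answer: 0

Derivation:
i=0: (0 + 4) mod 4 = 0
i=1: s[i]=? (unknown)
i=2: (2 + 1) mod 4 = 3
i=3: (3 + 7) mod 4 = 2
Known residues: [0, 2, 3]; need a permutation of 0..3, so missing residue r = 1
Need (1 + s) mod 4 = 1; smallest s = (1 - 1) mod 4 = 0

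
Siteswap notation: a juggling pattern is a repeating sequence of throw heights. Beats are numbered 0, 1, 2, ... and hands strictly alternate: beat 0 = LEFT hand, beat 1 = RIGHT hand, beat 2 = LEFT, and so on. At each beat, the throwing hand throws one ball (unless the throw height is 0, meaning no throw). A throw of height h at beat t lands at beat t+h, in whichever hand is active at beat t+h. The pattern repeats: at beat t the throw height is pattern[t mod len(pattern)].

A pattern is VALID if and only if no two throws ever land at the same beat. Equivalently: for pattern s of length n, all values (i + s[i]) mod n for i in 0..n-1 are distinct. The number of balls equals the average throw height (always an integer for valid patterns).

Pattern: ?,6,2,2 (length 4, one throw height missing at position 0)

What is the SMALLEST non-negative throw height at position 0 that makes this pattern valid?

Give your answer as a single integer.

i=0: s[i]=? (unknown)
i=1: (1 + 6) mod 4 = 3
i=2: (2 + 2) mod 4 = 0
i=3: (3 + 2) mod 4 = 1
Known residues: [0, 1, 3]; need a permutation of 0..3, so missing residue r = 2
Need (0 + s) mod 4 = 2; smallest s = (2 - 0) mod 4 = 2

Answer: 2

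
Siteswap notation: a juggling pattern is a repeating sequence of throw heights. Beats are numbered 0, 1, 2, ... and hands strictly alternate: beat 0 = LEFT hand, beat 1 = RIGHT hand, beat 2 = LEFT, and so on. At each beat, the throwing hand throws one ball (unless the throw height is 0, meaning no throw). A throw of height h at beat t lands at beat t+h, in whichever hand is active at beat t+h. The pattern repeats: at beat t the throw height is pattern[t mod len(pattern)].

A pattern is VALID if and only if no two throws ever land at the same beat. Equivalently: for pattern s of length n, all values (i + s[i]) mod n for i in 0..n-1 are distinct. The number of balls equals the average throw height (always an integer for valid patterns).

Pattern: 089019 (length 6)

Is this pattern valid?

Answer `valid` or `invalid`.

Answer: invalid

Derivation:
i=0: (i + s[i]) mod n = (0 + 0) mod 6 = 0
i=1: (i + s[i]) mod n = (1 + 8) mod 6 = 3
i=2: (i + s[i]) mod n = (2 + 9) mod 6 = 5
i=3: (i + s[i]) mod n = (3 + 0) mod 6 = 3
i=4: (i + s[i]) mod n = (4 + 1) mod 6 = 5
i=5: (i + s[i]) mod n = (5 + 9) mod 6 = 2
Residues: [0, 3, 5, 3, 5, 2], distinct: False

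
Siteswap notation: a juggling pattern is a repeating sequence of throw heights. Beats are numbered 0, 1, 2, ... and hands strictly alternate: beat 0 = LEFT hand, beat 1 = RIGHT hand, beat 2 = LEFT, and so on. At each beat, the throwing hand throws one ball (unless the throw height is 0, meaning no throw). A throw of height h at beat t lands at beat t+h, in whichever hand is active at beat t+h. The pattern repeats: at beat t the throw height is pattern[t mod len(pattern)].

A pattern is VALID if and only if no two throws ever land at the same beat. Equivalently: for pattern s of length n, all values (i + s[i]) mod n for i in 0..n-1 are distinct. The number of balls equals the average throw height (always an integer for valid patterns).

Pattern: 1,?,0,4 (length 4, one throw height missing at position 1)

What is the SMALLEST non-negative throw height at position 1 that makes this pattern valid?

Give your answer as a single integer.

i=0: (0 + 1) mod 4 = 1
i=1: s[i]=? (unknown)
i=2: (2 + 0) mod 4 = 2
i=3: (3 + 4) mod 4 = 3
Known residues: [1, 2, 3]; need a permutation of 0..3, so missing residue r = 0
Need (1 + s) mod 4 = 0; smallest s = (0 - 1) mod 4 = 3

Answer: 3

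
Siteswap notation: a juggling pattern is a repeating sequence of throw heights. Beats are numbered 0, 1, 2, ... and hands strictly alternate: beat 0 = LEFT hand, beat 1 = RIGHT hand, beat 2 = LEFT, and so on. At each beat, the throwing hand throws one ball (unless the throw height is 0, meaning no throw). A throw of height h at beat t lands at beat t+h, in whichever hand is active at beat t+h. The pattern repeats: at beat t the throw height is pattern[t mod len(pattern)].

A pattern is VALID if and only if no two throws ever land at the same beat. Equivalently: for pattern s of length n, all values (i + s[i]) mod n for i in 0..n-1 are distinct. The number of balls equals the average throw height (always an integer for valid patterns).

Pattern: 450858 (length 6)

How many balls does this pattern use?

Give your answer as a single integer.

Answer: 5

Derivation:
Pattern = [4, 5, 0, 8, 5, 8], length n = 6
  position 0: throw height = 4, running sum = 4
  position 1: throw height = 5, running sum = 9
  position 2: throw height = 0, running sum = 9
  position 3: throw height = 8, running sum = 17
  position 4: throw height = 5, running sum = 22
  position 5: throw height = 8, running sum = 30
Total sum = 30; balls = sum / n = 30 / 6 = 5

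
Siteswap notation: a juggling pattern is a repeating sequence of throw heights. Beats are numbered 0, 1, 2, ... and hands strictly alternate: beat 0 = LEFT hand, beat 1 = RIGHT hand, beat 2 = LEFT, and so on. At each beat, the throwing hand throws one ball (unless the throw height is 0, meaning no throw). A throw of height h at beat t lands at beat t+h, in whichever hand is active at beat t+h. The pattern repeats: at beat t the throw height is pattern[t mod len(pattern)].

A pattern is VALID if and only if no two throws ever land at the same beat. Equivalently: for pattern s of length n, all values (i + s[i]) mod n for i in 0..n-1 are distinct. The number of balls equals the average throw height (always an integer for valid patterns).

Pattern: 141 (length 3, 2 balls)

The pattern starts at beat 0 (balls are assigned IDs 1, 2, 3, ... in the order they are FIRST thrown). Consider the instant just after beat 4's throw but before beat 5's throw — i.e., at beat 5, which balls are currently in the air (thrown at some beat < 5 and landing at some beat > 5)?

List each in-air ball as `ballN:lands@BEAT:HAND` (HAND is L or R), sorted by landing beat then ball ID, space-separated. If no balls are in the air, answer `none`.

Beat 0 (L): throw ball1 h=1 -> lands@1:R; in-air after throw: [b1@1:R]
Beat 1 (R): throw ball1 h=4 -> lands@5:R; in-air after throw: [b1@5:R]
Beat 2 (L): throw ball2 h=1 -> lands@3:R; in-air after throw: [b2@3:R b1@5:R]
Beat 3 (R): throw ball2 h=1 -> lands@4:L; in-air after throw: [b2@4:L b1@5:R]
Beat 4 (L): throw ball2 h=4 -> lands@8:L; in-air after throw: [b1@5:R b2@8:L]
Beat 5 (R): throw ball1 h=1 -> lands@6:L; in-air after throw: [b1@6:L b2@8:L]

Answer: ball2:lands@8:L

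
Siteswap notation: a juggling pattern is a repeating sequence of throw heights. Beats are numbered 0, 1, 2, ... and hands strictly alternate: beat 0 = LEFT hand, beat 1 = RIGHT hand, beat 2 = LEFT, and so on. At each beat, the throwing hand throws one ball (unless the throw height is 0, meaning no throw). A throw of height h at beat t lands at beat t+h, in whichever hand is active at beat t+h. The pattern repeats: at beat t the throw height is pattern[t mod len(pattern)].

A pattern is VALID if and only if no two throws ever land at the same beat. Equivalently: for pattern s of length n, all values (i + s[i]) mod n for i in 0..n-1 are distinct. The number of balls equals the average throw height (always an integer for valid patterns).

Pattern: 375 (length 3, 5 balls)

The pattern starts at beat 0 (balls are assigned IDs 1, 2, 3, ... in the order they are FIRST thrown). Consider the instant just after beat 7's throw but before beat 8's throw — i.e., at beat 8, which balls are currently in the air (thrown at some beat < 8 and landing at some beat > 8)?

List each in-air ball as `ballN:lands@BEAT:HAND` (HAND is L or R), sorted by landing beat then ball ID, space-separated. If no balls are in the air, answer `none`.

Answer: ball1:lands@9:R ball5:lands@10:L ball4:lands@11:R ball3:lands@14:L

Derivation:
Beat 0 (L): throw ball1 h=3 -> lands@3:R; in-air after throw: [b1@3:R]
Beat 1 (R): throw ball2 h=7 -> lands@8:L; in-air after throw: [b1@3:R b2@8:L]
Beat 2 (L): throw ball3 h=5 -> lands@7:R; in-air after throw: [b1@3:R b3@7:R b2@8:L]
Beat 3 (R): throw ball1 h=3 -> lands@6:L; in-air after throw: [b1@6:L b3@7:R b2@8:L]
Beat 4 (L): throw ball4 h=7 -> lands@11:R; in-air after throw: [b1@6:L b3@7:R b2@8:L b4@11:R]
Beat 5 (R): throw ball5 h=5 -> lands@10:L; in-air after throw: [b1@6:L b3@7:R b2@8:L b5@10:L b4@11:R]
Beat 6 (L): throw ball1 h=3 -> lands@9:R; in-air after throw: [b3@7:R b2@8:L b1@9:R b5@10:L b4@11:R]
Beat 7 (R): throw ball3 h=7 -> lands@14:L; in-air after throw: [b2@8:L b1@9:R b5@10:L b4@11:R b3@14:L]
Beat 8 (L): throw ball2 h=5 -> lands@13:R; in-air after throw: [b1@9:R b5@10:L b4@11:R b2@13:R b3@14:L]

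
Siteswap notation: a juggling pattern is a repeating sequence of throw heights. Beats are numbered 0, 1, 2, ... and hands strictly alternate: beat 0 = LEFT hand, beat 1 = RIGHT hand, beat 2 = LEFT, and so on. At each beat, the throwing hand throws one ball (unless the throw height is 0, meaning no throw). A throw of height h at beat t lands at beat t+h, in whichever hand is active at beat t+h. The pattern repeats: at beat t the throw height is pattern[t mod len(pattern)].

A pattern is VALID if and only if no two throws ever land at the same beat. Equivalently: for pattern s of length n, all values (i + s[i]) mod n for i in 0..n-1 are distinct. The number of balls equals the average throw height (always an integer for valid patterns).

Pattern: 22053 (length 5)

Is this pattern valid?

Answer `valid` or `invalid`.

Answer: invalid

Derivation:
i=0: (i + s[i]) mod n = (0 + 2) mod 5 = 2
i=1: (i + s[i]) mod n = (1 + 2) mod 5 = 3
i=2: (i + s[i]) mod n = (2 + 0) mod 5 = 2
i=3: (i + s[i]) mod n = (3 + 5) mod 5 = 3
i=4: (i + s[i]) mod n = (4 + 3) mod 5 = 2
Residues: [2, 3, 2, 3, 2], distinct: False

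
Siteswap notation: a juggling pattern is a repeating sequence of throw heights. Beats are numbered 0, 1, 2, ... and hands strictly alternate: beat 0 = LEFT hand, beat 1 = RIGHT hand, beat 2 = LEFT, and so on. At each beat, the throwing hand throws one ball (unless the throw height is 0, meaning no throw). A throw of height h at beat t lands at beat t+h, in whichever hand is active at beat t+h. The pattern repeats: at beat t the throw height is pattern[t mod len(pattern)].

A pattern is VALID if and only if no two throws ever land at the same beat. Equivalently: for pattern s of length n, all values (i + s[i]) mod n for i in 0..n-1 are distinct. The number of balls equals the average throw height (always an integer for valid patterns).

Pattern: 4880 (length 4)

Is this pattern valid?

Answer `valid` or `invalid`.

Answer: valid

Derivation:
i=0: (i + s[i]) mod n = (0 + 4) mod 4 = 0
i=1: (i + s[i]) mod n = (1 + 8) mod 4 = 1
i=2: (i + s[i]) mod n = (2 + 8) mod 4 = 2
i=3: (i + s[i]) mod n = (3 + 0) mod 4 = 3
Residues: [0, 1, 2, 3], distinct: True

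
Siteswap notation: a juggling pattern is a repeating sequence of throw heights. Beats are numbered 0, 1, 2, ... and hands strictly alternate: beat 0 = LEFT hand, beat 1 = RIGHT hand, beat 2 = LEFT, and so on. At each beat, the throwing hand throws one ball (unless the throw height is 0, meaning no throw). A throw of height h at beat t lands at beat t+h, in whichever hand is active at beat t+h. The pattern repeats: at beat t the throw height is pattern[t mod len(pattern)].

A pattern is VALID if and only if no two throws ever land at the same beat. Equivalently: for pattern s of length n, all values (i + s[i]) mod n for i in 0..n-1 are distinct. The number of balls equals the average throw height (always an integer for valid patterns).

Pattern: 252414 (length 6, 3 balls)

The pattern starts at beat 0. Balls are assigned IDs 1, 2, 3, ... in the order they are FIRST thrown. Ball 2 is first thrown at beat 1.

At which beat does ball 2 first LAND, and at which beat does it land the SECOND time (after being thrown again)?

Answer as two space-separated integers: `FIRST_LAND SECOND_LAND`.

Beat 0 (L): throw ball1 h=2 -> lands@2:L; in-air after throw: [b1@2:L]
Beat 1 (R): throw ball2 h=5 -> lands@6:L; in-air after throw: [b1@2:L b2@6:L]
Beat 2 (L): throw ball1 h=2 -> lands@4:L; in-air after throw: [b1@4:L b2@6:L]
Beat 3 (R): throw ball3 h=4 -> lands@7:R; in-air after throw: [b1@4:L b2@6:L b3@7:R]
Beat 4 (L): throw ball1 h=1 -> lands@5:R; in-air after throw: [b1@5:R b2@6:L b3@7:R]
Beat 5 (R): throw ball1 h=4 -> lands@9:R; in-air after throw: [b2@6:L b3@7:R b1@9:R]
Beat 6 (L): throw ball2 h=2 -> lands@8:L; in-air after throw: [b3@7:R b2@8:L b1@9:R]
Beat 7 (R): throw ball3 h=5 -> lands@12:L; in-air after throw: [b2@8:L b1@9:R b3@12:L]
Beat 8 (L): throw ball2 h=2 -> lands@10:L; in-air after throw: [b1@9:R b2@10:L b3@12:L]
Ball 2: thrown@1 h=5 -> first land @6; rethrown@6 h=2 -> second land @8

Answer: 6 8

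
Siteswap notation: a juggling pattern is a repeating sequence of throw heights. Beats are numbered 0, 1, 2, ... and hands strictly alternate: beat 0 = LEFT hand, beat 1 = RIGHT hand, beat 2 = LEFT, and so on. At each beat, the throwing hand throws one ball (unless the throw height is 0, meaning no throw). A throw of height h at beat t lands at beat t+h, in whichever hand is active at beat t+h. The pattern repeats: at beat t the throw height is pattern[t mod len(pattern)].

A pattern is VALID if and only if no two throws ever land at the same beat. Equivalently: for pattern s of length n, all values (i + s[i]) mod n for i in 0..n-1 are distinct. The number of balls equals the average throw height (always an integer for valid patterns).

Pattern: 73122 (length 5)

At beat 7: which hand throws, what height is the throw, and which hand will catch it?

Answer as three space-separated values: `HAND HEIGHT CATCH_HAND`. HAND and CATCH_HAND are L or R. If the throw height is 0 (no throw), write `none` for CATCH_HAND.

Beat 7: 7 mod 2 = 1, so hand = R
Throw height = pattern[7 mod 5] = pattern[2] = 1
Lands at beat 7+1=8, 8 mod 2 = 0, so catch hand = L

Answer: R 1 L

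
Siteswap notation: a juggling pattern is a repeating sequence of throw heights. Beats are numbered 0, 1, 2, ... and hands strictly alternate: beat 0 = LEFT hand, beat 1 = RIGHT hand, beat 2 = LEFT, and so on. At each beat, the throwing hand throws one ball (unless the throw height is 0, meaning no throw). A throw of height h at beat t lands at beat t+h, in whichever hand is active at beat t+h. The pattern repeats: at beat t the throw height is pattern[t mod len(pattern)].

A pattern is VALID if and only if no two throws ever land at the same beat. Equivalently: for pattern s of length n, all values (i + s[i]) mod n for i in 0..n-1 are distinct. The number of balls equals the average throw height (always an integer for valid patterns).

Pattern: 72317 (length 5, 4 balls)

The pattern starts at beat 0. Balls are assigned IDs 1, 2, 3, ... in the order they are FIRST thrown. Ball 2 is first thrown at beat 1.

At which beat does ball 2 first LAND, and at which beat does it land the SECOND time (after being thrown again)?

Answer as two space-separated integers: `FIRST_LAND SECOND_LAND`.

Beat 0 (L): throw ball1 h=7 -> lands@7:R; in-air after throw: [b1@7:R]
Beat 1 (R): throw ball2 h=2 -> lands@3:R; in-air after throw: [b2@3:R b1@7:R]
Beat 2 (L): throw ball3 h=3 -> lands@5:R; in-air after throw: [b2@3:R b3@5:R b1@7:R]
Beat 3 (R): throw ball2 h=1 -> lands@4:L; in-air after throw: [b2@4:L b3@5:R b1@7:R]
Beat 4 (L): throw ball2 h=7 -> lands@11:R; in-air after throw: [b3@5:R b1@7:R b2@11:R]
Ball 2: thrown@1 h=2 -> first land @3; rethrown@3 h=1 -> second land @4

Answer: 3 4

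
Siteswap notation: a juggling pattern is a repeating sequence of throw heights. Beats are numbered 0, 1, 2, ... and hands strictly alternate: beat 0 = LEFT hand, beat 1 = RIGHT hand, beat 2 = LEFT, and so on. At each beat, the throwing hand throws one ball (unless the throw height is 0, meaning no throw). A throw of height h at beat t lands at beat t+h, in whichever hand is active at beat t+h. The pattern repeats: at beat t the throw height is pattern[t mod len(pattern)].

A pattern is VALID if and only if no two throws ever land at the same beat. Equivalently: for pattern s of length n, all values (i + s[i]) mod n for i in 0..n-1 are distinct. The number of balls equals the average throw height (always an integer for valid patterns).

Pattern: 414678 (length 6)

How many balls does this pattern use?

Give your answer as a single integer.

Answer: 5

Derivation:
Pattern = [4, 1, 4, 6, 7, 8], length n = 6
  position 0: throw height = 4, running sum = 4
  position 1: throw height = 1, running sum = 5
  position 2: throw height = 4, running sum = 9
  position 3: throw height = 6, running sum = 15
  position 4: throw height = 7, running sum = 22
  position 5: throw height = 8, running sum = 30
Total sum = 30; balls = sum / n = 30 / 6 = 5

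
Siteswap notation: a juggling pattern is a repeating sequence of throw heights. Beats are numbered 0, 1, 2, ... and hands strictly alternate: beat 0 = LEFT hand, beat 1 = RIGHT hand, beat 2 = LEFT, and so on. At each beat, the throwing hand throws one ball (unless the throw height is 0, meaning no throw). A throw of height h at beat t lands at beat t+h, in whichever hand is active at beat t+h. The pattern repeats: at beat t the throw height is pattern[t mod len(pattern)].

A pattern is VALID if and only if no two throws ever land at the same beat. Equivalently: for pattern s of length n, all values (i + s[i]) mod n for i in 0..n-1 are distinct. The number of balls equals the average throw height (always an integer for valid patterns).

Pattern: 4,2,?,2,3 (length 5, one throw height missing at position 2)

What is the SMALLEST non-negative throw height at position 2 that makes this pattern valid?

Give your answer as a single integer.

Answer: 4

Derivation:
i=0: (0 + 4) mod 5 = 4
i=1: (1 + 2) mod 5 = 3
i=2: s[i]=? (unknown)
i=3: (3 + 2) mod 5 = 0
i=4: (4 + 3) mod 5 = 2
Known residues: [0, 2, 3, 4]; need a permutation of 0..4, so missing residue r = 1
Need (2 + s) mod 5 = 1; smallest s = (1 - 2) mod 5 = 4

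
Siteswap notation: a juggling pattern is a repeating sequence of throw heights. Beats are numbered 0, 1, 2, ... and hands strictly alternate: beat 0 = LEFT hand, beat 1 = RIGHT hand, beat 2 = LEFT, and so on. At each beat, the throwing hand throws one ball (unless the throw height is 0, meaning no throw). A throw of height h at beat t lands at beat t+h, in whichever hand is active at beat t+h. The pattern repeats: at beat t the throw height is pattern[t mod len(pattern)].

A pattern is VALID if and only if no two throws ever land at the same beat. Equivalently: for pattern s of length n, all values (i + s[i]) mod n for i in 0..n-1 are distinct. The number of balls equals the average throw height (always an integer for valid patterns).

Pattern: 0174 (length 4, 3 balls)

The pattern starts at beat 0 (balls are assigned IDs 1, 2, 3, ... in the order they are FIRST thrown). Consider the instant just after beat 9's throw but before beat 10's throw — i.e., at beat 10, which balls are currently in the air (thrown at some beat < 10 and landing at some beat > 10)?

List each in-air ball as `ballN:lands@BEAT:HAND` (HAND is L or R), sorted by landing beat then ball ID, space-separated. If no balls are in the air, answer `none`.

Beat 1 (R): throw ball1 h=1 -> lands@2:L; in-air after throw: [b1@2:L]
Beat 2 (L): throw ball1 h=7 -> lands@9:R; in-air after throw: [b1@9:R]
Beat 3 (R): throw ball2 h=4 -> lands@7:R; in-air after throw: [b2@7:R b1@9:R]
Beat 5 (R): throw ball3 h=1 -> lands@6:L; in-air after throw: [b3@6:L b2@7:R b1@9:R]
Beat 6 (L): throw ball3 h=7 -> lands@13:R; in-air after throw: [b2@7:R b1@9:R b3@13:R]
Beat 7 (R): throw ball2 h=4 -> lands@11:R; in-air after throw: [b1@9:R b2@11:R b3@13:R]
Beat 9 (R): throw ball1 h=1 -> lands@10:L; in-air after throw: [b1@10:L b2@11:R b3@13:R]
Beat 10 (L): throw ball1 h=7 -> lands@17:R; in-air after throw: [b2@11:R b3@13:R b1@17:R]

Answer: ball2:lands@11:R ball3:lands@13:R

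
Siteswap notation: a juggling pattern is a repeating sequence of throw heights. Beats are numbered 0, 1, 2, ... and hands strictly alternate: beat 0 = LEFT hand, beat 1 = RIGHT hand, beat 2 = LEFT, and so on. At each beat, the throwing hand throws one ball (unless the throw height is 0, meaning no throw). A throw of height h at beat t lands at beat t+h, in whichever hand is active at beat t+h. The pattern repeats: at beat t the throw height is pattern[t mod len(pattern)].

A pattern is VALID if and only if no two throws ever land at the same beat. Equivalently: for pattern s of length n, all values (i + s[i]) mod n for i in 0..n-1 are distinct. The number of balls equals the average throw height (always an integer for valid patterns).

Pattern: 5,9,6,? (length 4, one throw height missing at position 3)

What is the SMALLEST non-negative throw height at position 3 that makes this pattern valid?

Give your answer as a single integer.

Answer: 0

Derivation:
i=0: (0 + 5) mod 4 = 1
i=1: (1 + 9) mod 4 = 2
i=2: (2 + 6) mod 4 = 0
i=3: s[i]=? (unknown)
Known residues: [0, 1, 2]; need a permutation of 0..3, so missing residue r = 3
Need (3 + s) mod 4 = 3; smallest s = (3 - 3) mod 4 = 0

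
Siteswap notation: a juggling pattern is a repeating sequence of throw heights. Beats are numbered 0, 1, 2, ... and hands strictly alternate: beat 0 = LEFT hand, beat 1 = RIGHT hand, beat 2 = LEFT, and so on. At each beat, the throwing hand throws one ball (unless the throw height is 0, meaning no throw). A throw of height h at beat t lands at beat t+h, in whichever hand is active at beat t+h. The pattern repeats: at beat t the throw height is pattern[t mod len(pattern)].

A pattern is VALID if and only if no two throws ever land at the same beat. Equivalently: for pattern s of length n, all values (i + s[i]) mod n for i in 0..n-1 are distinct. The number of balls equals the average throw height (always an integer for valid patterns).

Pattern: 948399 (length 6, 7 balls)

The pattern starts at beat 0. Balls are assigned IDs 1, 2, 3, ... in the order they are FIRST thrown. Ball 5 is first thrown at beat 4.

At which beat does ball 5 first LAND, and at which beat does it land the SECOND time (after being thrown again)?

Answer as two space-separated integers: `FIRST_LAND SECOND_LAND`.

Beat 0 (L): throw ball1 h=9 -> lands@9:R; in-air after throw: [b1@9:R]
Beat 1 (R): throw ball2 h=4 -> lands@5:R; in-air after throw: [b2@5:R b1@9:R]
Beat 2 (L): throw ball3 h=8 -> lands@10:L; in-air after throw: [b2@5:R b1@9:R b3@10:L]
Beat 3 (R): throw ball4 h=3 -> lands@6:L; in-air after throw: [b2@5:R b4@6:L b1@9:R b3@10:L]
Beat 4 (L): throw ball5 h=9 -> lands@13:R; in-air after throw: [b2@5:R b4@6:L b1@9:R b3@10:L b5@13:R]
Beat 5 (R): throw ball2 h=9 -> lands@14:L; in-air after throw: [b4@6:L b1@9:R b3@10:L b5@13:R b2@14:L]
Beat 6 (L): throw ball4 h=9 -> lands@15:R; in-air after throw: [b1@9:R b3@10:L b5@13:R b2@14:L b4@15:R]
Beat 7 (R): throw ball6 h=4 -> lands@11:R; in-air after throw: [b1@9:R b3@10:L b6@11:R b5@13:R b2@14:L b4@15:R]
Beat 8 (L): throw ball7 h=8 -> lands@16:L; in-air after throw: [b1@9:R b3@10:L b6@11:R b5@13:R b2@14:L b4@15:R b7@16:L]
Beat 9 (R): throw ball1 h=3 -> lands@12:L; in-air after throw: [b3@10:L b6@11:R b1@12:L b5@13:R b2@14:L b4@15:R b7@16:L]
Beat 10 (L): throw ball3 h=9 -> lands@19:R; in-air after throw: [b6@11:R b1@12:L b5@13:R b2@14:L b4@15:R b7@16:L b3@19:R]
Beat 11 (R): throw ball6 h=9 -> lands@20:L; in-air after throw: [b1@12:L b5@13:R b2@14:L b4@15:R b7@16:L b3@19:R b6@20:L]
Beat 12 (L): throw ball1 h=9 -> lands@21:R; in-air after throw: [b5@13:R b2@14:L b4@15:R b7@16:L b3@19:R b6@20:L b1@21:R]
Beat 13 (R): throw ball5 h=4 -> lands@17:R; in-air after throw: [b2@14:L b4@15:R b7@16:L b5@17:R b3@19:R b6@20:L b1@21:R]
Ball 5: thrown@4 h=9 -> first land @13; rethrown@13 h=4 -> second land @17

Answer: 13 17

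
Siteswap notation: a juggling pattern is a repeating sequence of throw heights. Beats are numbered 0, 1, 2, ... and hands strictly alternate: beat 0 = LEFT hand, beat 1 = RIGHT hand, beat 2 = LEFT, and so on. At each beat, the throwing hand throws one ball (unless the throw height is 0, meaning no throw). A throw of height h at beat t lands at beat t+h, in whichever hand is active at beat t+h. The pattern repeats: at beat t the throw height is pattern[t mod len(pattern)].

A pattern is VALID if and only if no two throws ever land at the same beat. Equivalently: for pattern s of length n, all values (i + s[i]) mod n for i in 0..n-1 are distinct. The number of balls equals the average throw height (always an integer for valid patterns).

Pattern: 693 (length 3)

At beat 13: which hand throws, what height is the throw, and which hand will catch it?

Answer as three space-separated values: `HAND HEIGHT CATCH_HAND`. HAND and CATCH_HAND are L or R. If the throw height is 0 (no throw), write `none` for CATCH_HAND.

Beat 13: 13 mod 2 = 1, so hand = R
Throw height = pattern[13 mod 3] = pattern[1] = 9
Lands at beat 13+9=22, 22 mod 2 = 0, so catch hand = L

Answer: R 9 L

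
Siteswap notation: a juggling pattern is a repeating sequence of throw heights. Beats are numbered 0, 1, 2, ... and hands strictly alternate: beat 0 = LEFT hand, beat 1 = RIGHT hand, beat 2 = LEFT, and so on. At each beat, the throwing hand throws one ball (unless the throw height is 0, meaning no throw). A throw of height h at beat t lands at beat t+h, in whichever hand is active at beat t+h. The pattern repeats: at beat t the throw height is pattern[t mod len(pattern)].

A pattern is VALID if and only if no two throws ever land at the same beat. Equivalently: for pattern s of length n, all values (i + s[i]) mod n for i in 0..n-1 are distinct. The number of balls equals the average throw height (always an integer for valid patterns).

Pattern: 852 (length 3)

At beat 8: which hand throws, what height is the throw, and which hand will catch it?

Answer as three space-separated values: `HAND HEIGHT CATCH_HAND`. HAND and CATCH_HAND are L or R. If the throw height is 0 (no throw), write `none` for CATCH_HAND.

Beat 8: 8 mod 2 = 0, so hand = L
Throw height = pattern[8 mod 3] = pattern[2] = 2
Lands at beat 8+2=10, 10 mod 2 = 0, so catch hand = L

Answer: L 2 L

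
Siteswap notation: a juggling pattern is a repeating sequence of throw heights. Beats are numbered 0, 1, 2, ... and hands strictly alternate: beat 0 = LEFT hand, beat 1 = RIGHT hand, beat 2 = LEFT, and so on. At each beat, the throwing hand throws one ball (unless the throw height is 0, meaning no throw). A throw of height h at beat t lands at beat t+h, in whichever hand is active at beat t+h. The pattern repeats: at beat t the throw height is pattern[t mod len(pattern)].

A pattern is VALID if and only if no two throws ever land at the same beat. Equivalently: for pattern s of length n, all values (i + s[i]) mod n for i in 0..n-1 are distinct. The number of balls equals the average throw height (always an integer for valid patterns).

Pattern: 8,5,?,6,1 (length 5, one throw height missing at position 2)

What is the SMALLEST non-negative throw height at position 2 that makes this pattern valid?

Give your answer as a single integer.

i=0: (0 + 8) mod 5 = 3
i=1: (1 + 5) mod 5 = 1
i=2: s[i]=? (unknown)
i=3: (3 + 6) mod 5 = 4
i=4: (4 + 1) mod 5 = 0
Known residues: [0, 1, 3, 4]; need a permutation of 0..4, so missing residue r = 2
Need (2 + s) mod 5 = 2; smallest s = (2 - 2) mod 5 = 0

Answer: 0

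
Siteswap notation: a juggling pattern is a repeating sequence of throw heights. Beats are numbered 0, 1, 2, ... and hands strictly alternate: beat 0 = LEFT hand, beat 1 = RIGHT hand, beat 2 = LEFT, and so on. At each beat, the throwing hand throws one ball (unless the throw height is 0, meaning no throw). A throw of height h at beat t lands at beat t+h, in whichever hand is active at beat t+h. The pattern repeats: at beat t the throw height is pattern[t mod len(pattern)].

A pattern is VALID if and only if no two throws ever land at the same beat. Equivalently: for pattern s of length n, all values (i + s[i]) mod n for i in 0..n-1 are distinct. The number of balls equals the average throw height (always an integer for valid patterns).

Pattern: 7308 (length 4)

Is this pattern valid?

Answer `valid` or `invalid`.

i=0: (i + s[i]) mod n = (0 + 7) mod 4 = 3
i=1: (i + s[i]) mod n = (1 + 3) mod 4 = 0
i=2: (i + s[i]) mod n = (2 + 0) mod 4 = 2
i=3: (i + s[i]) mod n = (3 + 8) mod 4 = 3
Residues: [3, 0, 2, 3], distinct: False

Answer: invalid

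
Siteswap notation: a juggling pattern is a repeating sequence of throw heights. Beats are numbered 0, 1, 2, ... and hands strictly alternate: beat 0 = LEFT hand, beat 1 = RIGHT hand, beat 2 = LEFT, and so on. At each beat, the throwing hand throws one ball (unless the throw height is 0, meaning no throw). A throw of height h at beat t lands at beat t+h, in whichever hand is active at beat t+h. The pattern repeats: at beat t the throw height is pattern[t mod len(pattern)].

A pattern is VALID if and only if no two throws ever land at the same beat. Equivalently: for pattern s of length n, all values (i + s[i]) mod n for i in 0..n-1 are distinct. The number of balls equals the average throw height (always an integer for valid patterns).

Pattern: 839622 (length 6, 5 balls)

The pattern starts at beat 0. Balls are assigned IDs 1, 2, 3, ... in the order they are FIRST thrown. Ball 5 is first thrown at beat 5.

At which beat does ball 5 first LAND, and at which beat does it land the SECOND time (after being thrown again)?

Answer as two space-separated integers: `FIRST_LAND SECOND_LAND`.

Beat 0 (L): throw ball1 h=8 -> lands@8:L; in-air after throw: [b1@8:L]
Beat 1 (R): throw ball2 h=3 -> lands@4:L; in-air after throw: [b2@4:L b1@8:L]
Beat 2 (L): throw ball3 h=9 -> lands@11:R; in-air after throw: [b2@4:L b1@8:L b3@11:R]
Beat 3 (R): throw ball4 h=6 -> lands@9:R; in-air after throw: [b2@4:L b1@8:L b4@9:R b3@11:R]
Beat 4 (L): throw ball2 h=2 -> lands@6:L; in-air after throw: [b2@6:L b1@8:L b4@9:R b3@11:R]
Beat 5 (R): throw ball5 h=2 -> lands@7:R; in-air after throw: [b2@6:L b5@7:R b1@8:L b4@9:R b3@11:R]
Beat 6 (L): throw ball2 h=8 -> lands@14:L; in-air after throw: [b5@7:R b1@8:L b4@9:R b3@11:R b2@14:L]
Beat 7 (R): throw ball5 h=3 -> lands@10:L; in-air after throw: [b1@8:L b4@9:R b5@10:L b3@11:R b2@14:L]
Beat 8 (L): throw ball1 h=9 -> lands@17:R; in-air after throw: [b4@9:R b5@10:L b3@11:R b2@14:L b1@17:R]
Beat 9 (R): throw ball4 h=6 -> lands@15:R; in-air after throw: [b5@10:L b3@11:R b2@14:L b4@15:R b1@17:R]
Beat 10 (L): throw ball5 h=2 -> lands@12:L; in-air after throw: [b3@11:R b5@12:L b2@14:L b4@15:R b1@17:R]
Ball 5: thrown@5 h=2 -> first land @7; rethrown@7 h=3 -> second land @10

Answer: 7 10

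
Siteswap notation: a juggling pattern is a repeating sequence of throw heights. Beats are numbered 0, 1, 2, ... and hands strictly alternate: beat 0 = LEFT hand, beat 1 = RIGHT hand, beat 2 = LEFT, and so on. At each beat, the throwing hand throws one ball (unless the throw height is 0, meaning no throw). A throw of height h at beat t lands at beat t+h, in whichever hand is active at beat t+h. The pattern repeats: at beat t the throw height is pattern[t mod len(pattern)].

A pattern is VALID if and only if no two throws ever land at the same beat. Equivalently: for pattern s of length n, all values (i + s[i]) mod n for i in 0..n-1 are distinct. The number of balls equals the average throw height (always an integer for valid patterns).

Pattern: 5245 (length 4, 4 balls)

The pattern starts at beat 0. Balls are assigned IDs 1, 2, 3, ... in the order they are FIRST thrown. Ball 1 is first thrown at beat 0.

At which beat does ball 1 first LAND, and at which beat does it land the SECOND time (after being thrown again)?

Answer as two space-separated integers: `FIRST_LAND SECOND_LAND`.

Answer: 5 7

Derivation:
Beat 0 (L): throw ball1 h=5 -> lands@5:R; in-air after throw: [b1@5:R]
Beat 1 (R): throw ball2 h=2 -> lands@3:R; in-air after throw: [b2@3:R b1@5:R]
Beat 2 (L): throw ball3 h=4 -> lands@6:L; in-air after throw: [b2@3:R b1@5:R b3@6:L]
Beat 3 (R): throw ball2 h=5 -> lands@8:L; in-air after throw: [b1@5:R b3@6:L b2@8:L]
Beat 4 (L): throw ball4 h=5 -> lands@9:R; in-air after throw: [b1@5:R b3@6:L b2@8:L b4@9:R]
Beat 5 (R): throw ball1 h=2 -> lands@7:R; in-air after throw: [b3@6:L b1@7:R b2@8:L b4@9:R]
Beat 6 (L): throw ball3 h=4 -> lands@10:L; in-air after throw: [b1@7:R b2@8:L b4@9:R b3@10:L]
Beat 7 (R): throw ball1 h=5 -> lands@12:L; in-air after throw: [b2@8:L b4@9:R b3@10:L b1@12:L]
Ball 1: thrown@0 h=5 -> first land @5; rethrown@5 h=2 -> second land @7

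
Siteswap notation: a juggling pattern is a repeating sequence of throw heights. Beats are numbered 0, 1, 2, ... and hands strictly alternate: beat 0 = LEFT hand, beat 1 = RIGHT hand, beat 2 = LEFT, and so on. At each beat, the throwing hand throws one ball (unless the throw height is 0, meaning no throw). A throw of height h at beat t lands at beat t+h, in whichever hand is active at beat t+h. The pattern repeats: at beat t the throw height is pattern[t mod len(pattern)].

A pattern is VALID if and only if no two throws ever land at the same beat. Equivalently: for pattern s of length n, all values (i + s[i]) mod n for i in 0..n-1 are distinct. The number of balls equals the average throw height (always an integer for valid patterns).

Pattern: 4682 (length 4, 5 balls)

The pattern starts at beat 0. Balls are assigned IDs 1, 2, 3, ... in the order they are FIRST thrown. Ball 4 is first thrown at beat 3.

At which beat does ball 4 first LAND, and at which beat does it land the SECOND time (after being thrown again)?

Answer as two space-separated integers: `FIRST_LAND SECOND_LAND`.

Answer: 5 11

Derivation:
Beat 0 (L): throw ball1 h=4 -> lands@4:L; in-air after throw: [b1@4:L]
Beat 1 (R): throw ball2 h=6 -> lands@7:R; in-air after throw: [b1@4:L b2@7:R]
Beat 2 (L): throw ball3 h=8 -> lands@10:L; in-air after throw: [b1@4:L b2@7:R b3@10:L]
Beat 3 (R): throw ball4 h=2 -> lands@5:R; in-air after throw: [b1@4:L b4@5:R b2@7:R b3@10:L]
Beat 4 (L): throw ball1 h=4 -> lands@8:L; in-air after throw: [b4@5:R b2@7:R b1@8:L b3@10:L]
Beat 5 (R): throw ball4 h=6 -> lands@11:R; in-air after throw: [b2@7:R b1@8:L b3@10:L b4@11:R]
Beat 6 (L): throw ball5 h=8 -> lands@14:L; in-air after throw: [b2@7:R b1@8:L b3@10:L b4@11:R b5@14:L]
Beat 7 (R): throw ball2 h=2 -> lands@9:R; in-air after throw: [b1@8:L b2@9:R b3@10:L b4@11:R b5@14:L]
Beat 8 (L): throw ball1 h=4 -> lands@12:L; in-air after throw: [b2@9:R b3@10:L b4@11:R b1@12:L b5@14:L]
Beat 9 (R): throw ball2 h=6 -> lands@15:R; in-air after throw: [b3@10:L b4@11:R b1@12:L b5@14:L b2@15:R]
Beat 10 (L): throw ball3 h=8 -> lands@18:L; in-air after throw: [b4@11:R b1@12:L b5@14:L b2@15:R b3@18:L]
Beat 11 (R): throw ball4 h=2 -> lands@13:R; in-air after throw: [b1@12:L b4@13:R b5@14:L b2@15:R b3@18:L]
Ball 4: thrown@3 h=2 -> first land @5; rethrown@5 h=6 -> second land @11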